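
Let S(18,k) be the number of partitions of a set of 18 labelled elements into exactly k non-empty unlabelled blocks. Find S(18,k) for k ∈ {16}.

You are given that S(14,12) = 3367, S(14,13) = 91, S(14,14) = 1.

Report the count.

r15: T_15,13=13×91+3367=4550; T_15,14=14×1+91=105; T_15,15=15×0+1=1
r16: T_16,14=14×105+4550=6020; T_16,15=15×1+105=120; T_16,16=16×0+1=1
r17: T_17,15=15×120+6020=7820; T_17,16=16×1+120=136
r18: T_18,16=16×136+7820=9996
Read S(18,16) = 9996.

9996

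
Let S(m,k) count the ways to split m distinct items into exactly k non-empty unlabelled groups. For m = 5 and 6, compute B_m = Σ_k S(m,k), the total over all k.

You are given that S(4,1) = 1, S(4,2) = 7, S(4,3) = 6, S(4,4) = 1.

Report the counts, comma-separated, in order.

52, 203

row 5: T[5][1]=1·1+0=1  T[5][2]=2·7+1=15  T[5][3]=3·6+7=25  T[5][4]=4·1+6=10  T[5][5]=5·0+1=1
row 6: T[6][1]=1·1+0=1  T[6][2]=2·15+1=31  T[6][3]=3·25+15=90  T[6][4]=4·10+25=65  T[6][5]=5·1+10=15  T[6][6]=6·0+1=1
B_5 = ΣS(5,k) = 1+15+25+10+1 = 52
B_6 = ΣS(6,k) = 1+31+90+65+15+1 = 203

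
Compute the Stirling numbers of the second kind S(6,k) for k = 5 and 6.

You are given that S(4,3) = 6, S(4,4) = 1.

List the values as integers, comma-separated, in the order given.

15, 1

[5] T[5,4]:4*1+6=10 · T[5,5]:5*0+1=1
[6] T[6,5]:5*1+10=15 · T[6,6]:6*0+1=1
Read S(6,5) = 15, S(6,6) = 1.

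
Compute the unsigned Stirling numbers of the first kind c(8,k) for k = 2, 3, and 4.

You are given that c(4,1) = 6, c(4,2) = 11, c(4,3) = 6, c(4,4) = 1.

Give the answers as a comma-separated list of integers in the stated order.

13068, 13132, 6769

row 5: T[5][1]=4·6+0=24  T[5][2]=4·11+6=50  T[5][3]=4·6+11=35  T[5][4]=4·1+6=10
row 6: T[6][1]=5·24+0=120  T[6][2]=5·50+24=274  T[6][3]=5·35+50=225  T[6][4]=5·10+35=85
row 7: T[7][1]=6·120+0=720  T[7][2]=6·274+120=1764  T[7][3]=6·225+274=1624  T[7][4]=6·85+225=735
row 8: T[8][2]=7·1764+720=13068  T[8][3]=7·1624+1764=13132  T[8][4]=7·735+1624=6769
Read c(8,2) = 13068, c(8,3) = 13132, c(8,4) = 6769.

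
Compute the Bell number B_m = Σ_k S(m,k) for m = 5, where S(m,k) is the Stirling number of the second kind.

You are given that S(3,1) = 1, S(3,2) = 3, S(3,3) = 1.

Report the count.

[4] T[4,1]:1*1+0=1 · T[4,2]:2*3+1=7 · T[4,3]:3*1+3=6 · T[4,4]:4*0+1=1
[5] T[5,1]:1*1+0=1 · T[5,2]:2*7+1=15 · T[5,3]:3*6+7=25 · T[5,4]:4*1+6=10 · T[5,5]:5*0+1=1
B_5 = ΣS(5,k) = 1+15+25+10+1 = 52

52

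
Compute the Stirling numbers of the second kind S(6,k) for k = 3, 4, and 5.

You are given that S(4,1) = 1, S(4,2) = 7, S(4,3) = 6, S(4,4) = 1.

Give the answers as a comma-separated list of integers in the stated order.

r5: T_5,2=2×7+1=15; T_5,3=3×6+7=25; T_5,4=4×1+6=10; T_5,5=5×0+1=1
r6: T_6,3=3×25+15=90; T_6,4=4×10+25=65; T_6,5=5×1+10=15
Read S(6,3) = 90, S(6,4) = 65, S(6,5) = 15.

90, 65, 15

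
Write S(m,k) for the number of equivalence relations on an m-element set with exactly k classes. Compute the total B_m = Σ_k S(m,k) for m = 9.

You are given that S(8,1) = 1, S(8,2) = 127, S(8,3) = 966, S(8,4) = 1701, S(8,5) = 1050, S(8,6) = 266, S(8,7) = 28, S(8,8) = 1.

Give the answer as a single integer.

[9] T[9,1]:1*1+0=1 · T[9,2]:2*127+1=255 · T[9,3]:3*966+127=3025 · T[9,4]:4*1701+966=7770 · T[9,5]:5*1050+1701=6951 · T[9,6]:6*266+1050=2646 · T[9,7]:7*28+266=462 · T[9,8]:8*1+28=36 · T[9,9]:9*0+1=1
B_9 = ΣS(9,k) = 1+255+3025+7770+6951+2646+462+36+1 = 21147

21147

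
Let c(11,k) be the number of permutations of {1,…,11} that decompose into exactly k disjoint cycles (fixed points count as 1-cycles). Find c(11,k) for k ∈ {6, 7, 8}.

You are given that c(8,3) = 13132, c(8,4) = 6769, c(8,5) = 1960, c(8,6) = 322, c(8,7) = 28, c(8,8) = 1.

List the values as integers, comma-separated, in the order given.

902055, 157773, 18150

[9] T[9,4]:8*6769+13132=67284 · T[9,5]:8*1960+6769=22449 · T[9,6]:8*322+1960=4536 · T[9,7]:8*28+322=546 · T[9,8]:8*1+28=36
[10] T[10,5]:9*22449+67284=269325 · T[10,6]:9*4536+22449=63273 · T[10,7]:9*546+4536=9450 · T[10,8]:9*36+546=870
[11] T[11,6]:10*63273+269325=902055 · T[11,7]:10*9450+63273=157773 · T[11,8]:10*870+9450=18150
Read c(11,6) = 902055, c(11,7) = 157773, c(11,8) = 18150.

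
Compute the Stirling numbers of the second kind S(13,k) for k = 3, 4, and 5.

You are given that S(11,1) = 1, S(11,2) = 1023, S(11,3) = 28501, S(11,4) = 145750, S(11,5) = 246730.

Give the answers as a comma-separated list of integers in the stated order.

261625, 2532530, 7508501

row 12: T[12][2]=2·1023+1=2047  T[12][3]=3·28501+1023=86526  T[12][4]=4·145750+28501=611501  T[12][5]=5·246730+145750=1379400
row 13: T[13][3]=3·86526+2047=261625  T[13][4]=4·611501+86526=2532530  T[13][5]=5·1379400+611501=7508501
Read S(13,3) = 261625, S(13,4) = 2532530, S(13,5) = 7508501.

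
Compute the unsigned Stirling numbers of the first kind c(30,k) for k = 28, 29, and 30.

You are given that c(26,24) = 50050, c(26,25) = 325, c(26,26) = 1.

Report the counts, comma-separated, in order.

@27  (27,25):325·26+50050→58500, (27,26):1·26+325→351, (27,27):0·26+1→1
@28  (28,26):351·27+58500→67977, (28,27):1·27+351→378, (28,28):0·27+1→1
@29  (29,27):378·28+67977→78561, (29,28):1·28+378→406, (29,29):0·28+1→1
@30  (30,28):406·29+78561→90335, (30,29):1·29+406→435, (30,30):0·29+1→1
Read c(30,28) = 90335, c(30,29) = 435, c(30,30) = 1.

90335, 435, 1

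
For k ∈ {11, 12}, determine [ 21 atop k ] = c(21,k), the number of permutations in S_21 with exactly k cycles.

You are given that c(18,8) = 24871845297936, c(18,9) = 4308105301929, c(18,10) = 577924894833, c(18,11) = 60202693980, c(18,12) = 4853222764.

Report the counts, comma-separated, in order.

row 19: T[19][9]=18·4308105301929+24871845297936=102417740732658  T[19][10]=18·577924894833+4308105301929=14710753408923  T[19][11]=18·60202693980+577924894833=1661573386473  T[19][12]=18·4853222764+60202693980=147560703732
row 20: T[20][10]=19·14710753408923+102417740732658=381922055502195  T[20][11]=19·1661573386473+14710753408923=46280647751910  T[20][12]=19·147560703732+1661573386473=4465226757381
row 21: T[21][11]=20·46280647751910+381922055502195=1307535010540395  T[21][12]=20·4465226757381+46280647751910=135585182899530
Read c(21,11) = 1307535010540395, c(21,12) = 135585182899530.

1307535010540395, 135585182899530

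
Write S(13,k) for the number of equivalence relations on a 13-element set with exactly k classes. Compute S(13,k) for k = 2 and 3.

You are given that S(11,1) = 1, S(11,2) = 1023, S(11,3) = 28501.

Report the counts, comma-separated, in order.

row 12: T[12][1]=1·1+0=1  T[12][2]=2·1023+1=2047  T[12][3]=3·28501+1023=86526
row 13: T[13][2]=2·2047+1=4095  T[13][3]=3·86526+2047=261625
Read S(13,2) = 4095, S(13,3) = 261625.

4095, 261625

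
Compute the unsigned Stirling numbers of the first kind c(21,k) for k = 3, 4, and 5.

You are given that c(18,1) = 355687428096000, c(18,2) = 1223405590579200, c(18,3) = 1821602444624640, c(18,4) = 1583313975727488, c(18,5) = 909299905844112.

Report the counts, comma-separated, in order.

row 19: T[19][1]=18·355687428096000+0=6402373705728000  T[19][2]=18·1223405590579200+355687428096000=22376988058521600  T[19][3]=18·1821602444624640+1223405590579200=34012249593822720  T[19][4]=18·1583313975727488+1821602444624640=30321254007719424  T[19][5]=18·909299905844112+1583313975727488=17950712280921504
row 20: T[20][2]=19·22376988058521600+6402373705728000=431565146817638400  T[20][3]=19·34012249593822720+22376988058521600=668609730341153280  T[20][4]=19·30321254007719424+34012249593822720=610116075740491776  T[20][5]=19·17950712280921504+30321254007719424=371384787345228000
row 21: T[21][3]=20·668609730341153280+431565146817638400=13803759753640704000  T[21][4]=20·610116075740491776+668609730341153280=12870931245150988800  T[21][5]=20·371384787345228000+610116075740491776=8037811822645051776
Read c(21,3) = 13803759753640704000, c(21,4) = 12870931245150988800, c(21,5) = 8037811822645051776.

13803759753640704000, 12870931245150988800, 8037811822645051776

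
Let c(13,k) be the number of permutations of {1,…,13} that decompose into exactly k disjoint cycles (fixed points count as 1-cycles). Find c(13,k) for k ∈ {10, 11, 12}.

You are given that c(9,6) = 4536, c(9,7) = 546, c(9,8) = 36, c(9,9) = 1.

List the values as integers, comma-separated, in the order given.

row 10: T[10][7]=9·546+4536=9450  T[10][8]=9·36+546=870  T[10][9]=9·1+36=45  T[10][10]=9·0+1=1
row 11: T[11][8]=10·870+9450=18150  T[11][9]=10·45+870=1320  T[11][10]=10·1+45=55  T[11][11]=10·0+1=1
row 12: T[12][9]=11·1320+18150=32670  T[12][10]=11·55+1320=1925  T[12][11]=11·1+55=66  T[12][12]=11·0+1=1
row 13: T[13][10]=12·1925+32670=55770  T[13][11]=12·66+1925=2717  T[13][12]=12·1+66=78
Read c(13,10) = 55770, c(13,11) = 2717, c(13,12) = 78.

55770, 2717, 78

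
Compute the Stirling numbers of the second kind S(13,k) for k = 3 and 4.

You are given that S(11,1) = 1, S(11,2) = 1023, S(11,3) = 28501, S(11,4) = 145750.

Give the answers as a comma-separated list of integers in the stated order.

261625, 2532530

row 12: T[12][2]=2·1023+1=2047  T[12][3]=3·28501+1023=86526  T[12][4]=4·145750+28501=611501
row 13: T[13][3]=3·86526+2047=261625  T[13][4]=4·611501+86526=2532530
Read S(13,3) = 261625, S(13,4) = 2532530.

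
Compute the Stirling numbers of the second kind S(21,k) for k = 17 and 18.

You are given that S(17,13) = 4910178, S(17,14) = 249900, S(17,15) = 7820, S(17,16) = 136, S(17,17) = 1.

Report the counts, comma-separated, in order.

@18  (18,14):249900·14+4910178→8408778, (18,15):7820·15+249900→367200, (18,16):136·16+7820→9996, (18,17):1·17+136→153, (18,18):0·18+1→1
@19  (19,15):367200·15+8408778→13916778, (19,16):9996·16+367200→527136, (19,17):153·17+9996→12597, (19,18):1·18+153→171
@20  (20,16):527136·16+13916778→22350954, (20,17):12597·17+527136→741285, (20,18):171·18+12597→15675
@21  (21,17):741285·17+22350954→34952799, (21,18):15675·18+741285→1023435
Read S(21,17) = 34952799, S(21,18) = 1023435.

34952799, 1023435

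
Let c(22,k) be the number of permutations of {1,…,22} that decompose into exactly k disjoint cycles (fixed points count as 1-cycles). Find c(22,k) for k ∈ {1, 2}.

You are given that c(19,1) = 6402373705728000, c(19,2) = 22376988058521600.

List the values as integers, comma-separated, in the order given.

[20] T[20,1]:19*6402373705728000+0=121645100408832000 · T[20,2]:19*22376988058521600+6402373705728000=431565146817638400
[21] T[21,1]:20*121645100408832000+0=2432902008176640000 · T[21,2]:20*431565146817638400+121645100408832000=8752948036761600000
[22] T[22,1]:21*2432902008176640000+0=51090942171709440000 · T[22,2]:21*8752948036761600000+2432902008176640000=186244810780170240000
Read c(22,1) = 51090942171709440000, c(22,2) = 186244810780170240000.

51090942171709440000, 186244810780170240000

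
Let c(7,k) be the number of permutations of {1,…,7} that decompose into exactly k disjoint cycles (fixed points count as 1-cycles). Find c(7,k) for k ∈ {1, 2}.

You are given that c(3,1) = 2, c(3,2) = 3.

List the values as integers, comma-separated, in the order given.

720, 1764

i=4: T(4,1)=0+3·2=6 | T(4,2)=2+3·3=11
i=5: T(5,1)=0+4·6=24 | T(5,2)=6+4·11=50
i=6: T(6,1)=0+5·24=120 | T(6,2)=24+5·50=274
i=7: T(7,1)=0+6·120=720 | T(7,2)=120+6·274=1764
Read c(7,1) = 720, c(7,2) = 1764.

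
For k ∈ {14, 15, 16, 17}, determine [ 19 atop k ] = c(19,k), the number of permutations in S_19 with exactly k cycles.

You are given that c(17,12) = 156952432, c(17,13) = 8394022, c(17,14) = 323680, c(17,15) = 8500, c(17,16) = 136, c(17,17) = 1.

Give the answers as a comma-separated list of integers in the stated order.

row 18: T[18][13]=17·8394022+156952432=299650806  T[18][14]=17·323680+8394022=13896582  T[18][15]=17·8500+323680=468180  T[18][16]=17·136+8500=10812  T[18][17]=17·1+136=153
row 19: T[19][14]=18·13896582+299650806=549789282  T[19][15]=18·468180+13896582=22323822  T[19][16]=18·10812+468180=662796  T[19][17]=18·153+10812=13566
Read c(19,14) = 549789282, c(19,15) = 22323822, c(19,16) = 662796, c(19,17) = 13566.

549789282, 22323822, 662796, 13566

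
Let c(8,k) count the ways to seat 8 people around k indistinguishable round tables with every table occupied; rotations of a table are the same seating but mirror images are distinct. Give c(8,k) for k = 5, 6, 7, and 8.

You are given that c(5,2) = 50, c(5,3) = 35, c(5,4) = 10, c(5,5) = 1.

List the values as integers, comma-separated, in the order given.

1960, 322, 28, 1

i=6: T(6,3)=50+5·35=225 | T(6,4)=35+5·10=85 | T(6,5)=10+5·1=15 | T(6,6)=1+5·0=1
i=7: T(7,4)=225+6·85=735 | T(7,5)=85+6·15=175 | T(7,6)=15+6·1=21 | T(7,7)=1+6·0=1
i=8: T(8,5)=735+7·175=1960 | T(8,6)=175+7·21=322 | T(8,7)=21+7·1=28 | T(8,8)=1+7·0=1
Read c(8,5) = 1960, c(8,6) = 322, c(8,7) = 28, c(8,8) = 1.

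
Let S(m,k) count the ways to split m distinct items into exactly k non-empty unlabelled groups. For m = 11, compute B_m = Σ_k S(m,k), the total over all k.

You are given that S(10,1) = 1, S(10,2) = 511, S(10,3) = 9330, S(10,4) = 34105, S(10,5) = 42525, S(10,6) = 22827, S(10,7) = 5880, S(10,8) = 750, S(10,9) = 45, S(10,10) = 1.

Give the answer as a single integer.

@11  (11,1):1·1+0→1, (11,2):511·2+1→1023, (11,3):9330·3+511→28501, (11,4):34105·4+9330→145750, (11,5):42525·5+34105→246730, (11,6):22827·6+42525→179487, (11,7):5880·7+22827→63987, (11,8):750·8+5880→11880, (11,9):45·9+750→1155, (11,10):1·10+45→55, (11,11):0·11+1→1
B_11 = ΣS(11,k) = 1+1023+28501+145750+246730+179487+63987+11880+1155+55+1 = 678570

678570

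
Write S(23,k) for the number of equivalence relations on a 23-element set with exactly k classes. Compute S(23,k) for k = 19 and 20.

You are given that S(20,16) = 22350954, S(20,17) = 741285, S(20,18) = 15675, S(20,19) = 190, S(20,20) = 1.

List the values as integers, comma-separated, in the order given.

79781779, 1859550

r21: T_21,17=17×741285+22350954=34952799; T_21,18=18×15675+741285=1023435; T_21,19=19×190+15675=19285; T_21,20=20×1+190=210
r22: T_22,18=18×1023435+34952799=53374629; T_22,19=19×19285+1023435=1389850; T_22,20=20×210+19285=23485
r23: T_23,19=19×1389850+53374629=79781779; T_23,20=20×23485+1389850=1859550
Read S(23,19) = 79781779, S(23,20) = 1859550.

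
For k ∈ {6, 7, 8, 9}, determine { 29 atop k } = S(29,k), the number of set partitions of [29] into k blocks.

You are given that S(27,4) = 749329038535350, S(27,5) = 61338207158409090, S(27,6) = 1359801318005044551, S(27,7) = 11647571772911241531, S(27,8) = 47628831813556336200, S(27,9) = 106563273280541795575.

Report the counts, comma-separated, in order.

r28: T_28,5=5×61338207158409090+749329038535350=307440364830580800; T_28,6=6×1359801318005044551+61338207158409090=8220146115188676396; T_28,7=7×11647571772911241531+1359801318005044551=82892803728383735268; T_28,8=8×47628831813556336200+11647571772911241531=392678226281361931131; T_28,9=9×106563273280541795575+47628831813556336200=1006698291338432496375
r29: T_29,6=6×8220146115188676396+307440364830580800=49628317055962639176; T_29,7=7×82892803728383735268+8220146115188676396=588469772213874823272; T_29,8=8×392678226281361931131+82892803728383735268=3224318613979279184316; T_29,9=9×1006698291338432496375+392678226281361931131=9452962848327254398506
Read S(29,6) = 49628317055962639176, S(29,7) = 588469772213874823272, S(29,8) = 3224318613979279184316, S(29,9) = 9452962848327254398506.

49628317055962639176, 588469772213874823272, 3224318613979279184316, 9452962848327254398506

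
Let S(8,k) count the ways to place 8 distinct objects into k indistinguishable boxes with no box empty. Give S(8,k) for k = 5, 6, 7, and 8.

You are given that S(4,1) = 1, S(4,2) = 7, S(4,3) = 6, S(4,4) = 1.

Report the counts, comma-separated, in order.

i=5: T(5,2)=1+2·7=15 | T(5,3)=7+3·6=25 | T(5,4)=6+4·1=10 | T(5,5)=1+5·0=1
i=6: T(6,3)=15+3·25=90 | T(6,4)=25+4·10=65 | T(6,5)=10+5·1=15 | T(6,6)=1+6·0=1
i=7: T(7,4)=90+4·65=350 | T(7,5)=65+5·15=140 | T(7,6)=15+6·1=21 | T(7,7)=1+7·0=1
i=8: T(8,5)=350+5·140=1050 | T(8,6)=140+6·21=266 | T(8,7)=21+7·1=28 | T(8,8)=1+8·0=1
Read S(8,5) = 1050, S(8,6) = 266, S(8,7) = 28, S(8,8) = 1.

1050, 266, 28, 1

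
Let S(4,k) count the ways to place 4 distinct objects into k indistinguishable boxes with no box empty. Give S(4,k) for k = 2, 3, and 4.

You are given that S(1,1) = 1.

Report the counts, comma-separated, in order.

i=2: T(2,1)=0+1·1=1 | T(2,2)=1+2·0=1
i=3: T(3,1)=0+1·1=1 | T(3,2)=1+2·1=3 | T(3,3)=1+3·0=1
i=4: T(4,2)=1+2·3=7 | T(4,3)=3+3·1=6 | T(4,4)=1+4·0=1
Read S(4,2) = 7, S(4,3) = 6, S(4,4) = 1.

7, 6, 1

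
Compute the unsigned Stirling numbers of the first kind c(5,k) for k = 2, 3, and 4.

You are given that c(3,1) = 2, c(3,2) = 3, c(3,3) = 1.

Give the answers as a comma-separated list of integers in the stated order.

50, 35, 10

@4  (4,1):2·3+0→6, (4,2):3·3+2→11, (4,3):1·3+3→6, (4,4):0·3+1→1
@5  (5,2):11·4+6→50, (5,3):6·4+11→35, (5,4):1·4+6→10
Read c(5,2) = 50, c(5,3) = 35, c(5,4) = 10.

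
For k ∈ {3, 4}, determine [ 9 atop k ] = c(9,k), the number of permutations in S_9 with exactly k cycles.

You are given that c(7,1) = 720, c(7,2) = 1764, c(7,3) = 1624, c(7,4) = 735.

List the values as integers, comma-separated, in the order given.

i=8: T(8,2)=720+7·1764=13068 | T(8,3)=1764+7·1624=13132 | T(8,4)=1624+7·735=6769
i=9: T(9,3)=13068+8·13132=118124 | T(9,4)=13132+8·6769=67284
Read c(9,3) = 118124, c(9,4) = 67284.

118124, 67284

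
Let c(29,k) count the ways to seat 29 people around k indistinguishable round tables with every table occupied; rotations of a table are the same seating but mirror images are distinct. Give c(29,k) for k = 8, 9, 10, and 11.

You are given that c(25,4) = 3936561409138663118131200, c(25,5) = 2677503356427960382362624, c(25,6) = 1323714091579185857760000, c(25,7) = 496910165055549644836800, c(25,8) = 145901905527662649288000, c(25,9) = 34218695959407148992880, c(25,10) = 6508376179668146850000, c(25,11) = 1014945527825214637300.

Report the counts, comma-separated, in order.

114481515057741551880042390144, 29891934088703915048808047424, 6409259592413089839517170080, 1142413073615783087483702480

i=26: T(26,5)=3936561409138663118131200+25·2677503356427960382362624=70874145319837672677196800 | T(26,6)=2677503356427960382362624+25·1323714091579185857760000=35770355645907606826362624 | T(26,7)=1323714091579185857760000+25·496910165055549644836800=13746468217967926978680000 | T(26,8)=496910165055549644836800+25·145901905527662649288000=4144457803247115877036800 | T(26,9)=145901905527662649288000+25·34218695959407148992880=1001369304512841374110000 | T(26,10)=34218695959407148992880+25·6508376179668146850000=196928100451110820242880 | T(26,11)=6508376179668146850000+25·1014945527825214637300=31882014375298512782500
i=27: T(27,6)=70874145319837672677196800+26·35770355645907606826362624=1000903392113435450162625024 | T(27,7)=35770355645907606826362624+26·13746468217967926978680000=393178529313073708272042624 | T(27,8)=13746468217967926978680000+26·4144457803247115877036800=121502371102392939781636800 | T(27,9)=4144457803247115877036800+26·1001369304512841374110000=30180059720580991603896800 | T(27,10)=1001369304512841374110000+26·196928100451110820242880=6121499916241722700424880 | T(27,11)=196928100451110820242880+26·31882014375298512782500=1025860474208872152587880
i=28: T(28,7)=1000903392113435450162625024+27·393178529313073708272042624=11616723683566425573507775872 | T(28,8)=393178529313073708272042624+27·121502371102392939781636800=3673742549077683082376236224 | T(28,9)=121502371102392939781636800+27·30180059720580991603896800=936363983558079713086850400 | T(28,10)=30180059720580991603896800+27·6121499916241722700424880=195460557459107504515368560 | T(28,11)=6121499916241722700424880+27·1025860474208872152587880=33819732719881270820297640
i=29: T(29,8)=11616723683566425573507775872+28·3673742549077683082376236224=114481515057741551880042390144 | T(29,9)=3673742549077683082376236224+28·936363983558079713086850400=29891934088703915048808047424 | T(29,10)=936363983558079713086850400+28·195460557459107504515368560=6409259592413089839517170080 | T(29,11)=195460557459107504515368560+28·33819732719881270820297640=1142413073615783087483702480
Read c(29,8) = 114481515057741551880042390144, c(29,9) = 29891934088703915048808047424, c(29,10) = 6409259592413089839517170080, c(29,11) = 1142413073615783087483702480.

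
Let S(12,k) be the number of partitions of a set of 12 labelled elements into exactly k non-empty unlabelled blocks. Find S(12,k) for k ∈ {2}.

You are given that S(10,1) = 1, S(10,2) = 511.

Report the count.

r11: T_11,1=1×1+0=1; T_11,2=2×511+1=1023
r12: T_12,2=2×1023+1=2047
Read S(12,2) = 2047.

2047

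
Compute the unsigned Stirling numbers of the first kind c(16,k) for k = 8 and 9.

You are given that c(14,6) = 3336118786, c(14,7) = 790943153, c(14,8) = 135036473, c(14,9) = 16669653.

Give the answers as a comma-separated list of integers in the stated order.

54631129553, 8207628000

row 15: T[15][7]=14·790943153+3336118786=14409322928  T[15][8]=14·135036473+790943153=2681453775  T[15][9]=14·16669653+135036473=368411615
row 16: T[16][8]=15·2681453775+14409322928=54631129553  T[16][9]=15·368411615+2681453775=8207628000
Read c(16,8) = 54631129553, c(16,9) = 8207628000.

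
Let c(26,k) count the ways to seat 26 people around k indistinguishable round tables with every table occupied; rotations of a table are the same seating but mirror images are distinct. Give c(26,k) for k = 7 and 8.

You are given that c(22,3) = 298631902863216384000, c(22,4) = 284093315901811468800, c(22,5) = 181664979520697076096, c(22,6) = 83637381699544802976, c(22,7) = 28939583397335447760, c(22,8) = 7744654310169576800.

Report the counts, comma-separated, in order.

r23: T_23,4=22×284093315901811468800+298631902863216384000=6548684852703068697600; T_23,5=22×181664979520697076096+284093315901811468800=4280722865357147142912; T_23,6=22×83637381699544802976+181664979520697076096=2021687376910682741568; T_23,7=22×28939583397335447760+83637381699544802976=720308216440924653696; T_23,8=22×7744654310169576800+28939583397335447760=199321978221066137360
r24: T_24,5=23×4280722865357147142912+6548684852703068697600=105005310755917452984576; T_24,6=23×2021687376910682741568+4280722865357147142912=50779532534302850198976; T_24,7=23×720308216440924653696+2021687376910682741568=18588776355051949776576; T_24,8=23×199321978221066137360+720308216440924653696=5304713715525445812976
r25: T_25,6=24×50779532534302850198976+105005310755917452984576=1323714091579185857760000; T_25,7=24×18588776355051949776576+50779532534302850198976=496910165055549644836800; T_25,8=24×5304713715525445812976+18588776355051949776576=145901905527662649288000
r26: T_26,7=25×496910165055549644836800+1323714091579185857760000=13746468217967926978680000; T_26,8=25×145901905527662649288000+496910165055549644836800=4144457803247115877036800
Read c(26,7) = 13746468217967926978680000, c(26,8) = 4144457803247115877036800.

13746468217967926978680000, 4144457803247115877036800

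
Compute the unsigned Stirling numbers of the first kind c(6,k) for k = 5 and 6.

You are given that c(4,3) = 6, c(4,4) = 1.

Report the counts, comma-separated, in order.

row 5: T[5][4]=4·1+6=10  T[5][5]=4·0+1=1
row 6: T[6][5]=5·1+10=15  T[6][6]=5·0+1=1
Read c(6,5) = 15, c(6,6) = 1.

15, 1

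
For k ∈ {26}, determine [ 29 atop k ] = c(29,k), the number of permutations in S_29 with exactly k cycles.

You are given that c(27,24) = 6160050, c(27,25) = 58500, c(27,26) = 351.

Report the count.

[28] T[28,25]:27*58500+6160050=7739550 · T[28,26]:27*351+58500=67977
[29] T[29,26]:28*67977+7739550=9642906
Read c(29,26) = 9642906.

9642906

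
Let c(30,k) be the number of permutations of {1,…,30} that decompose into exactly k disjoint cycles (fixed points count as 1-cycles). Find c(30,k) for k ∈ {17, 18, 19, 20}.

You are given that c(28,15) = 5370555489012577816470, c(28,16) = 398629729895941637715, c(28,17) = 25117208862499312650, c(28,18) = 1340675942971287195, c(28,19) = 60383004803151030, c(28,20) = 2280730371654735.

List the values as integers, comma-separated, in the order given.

48487623689430693038025, 2918939500751087661105, 150566737512021319125, 6634460278534540725

i=29: T(29,16)=5370555489012577816470+28·398629729895941637715=16532187926098943672490 | T(29,17)=398629729895941637715+28·25117208862499312650=1101911578045922391915 | T(29,18)=25117208862499312650+28·1340675942971287195=62656135265695354110 | T(29,19)=1340675942971287195+28·60383004803151030=3031400077459516035 | T(29,20)=60383004803151030+28·2280730371654735=124243455209483610
i=30: T(30,17)=16532187926098943672490+29·1101911578045922391915=48487623689430693038025 | T(30,18)=1101911578045922391915+29·62656135265695354110=2918939500751087661105 | T(30,19)=62656135265695354110+29·3031400077459516035=150566737512021319125 | T(30,20)=3031400077459516035+29·124243455209483610=6634460278534540725
Read c(30,17) = 48487623689430693038025, c(30,18) = 2918939500751087661105, c(30,19) = 150566737512021319125, c(30,20) = 6634460278534540725.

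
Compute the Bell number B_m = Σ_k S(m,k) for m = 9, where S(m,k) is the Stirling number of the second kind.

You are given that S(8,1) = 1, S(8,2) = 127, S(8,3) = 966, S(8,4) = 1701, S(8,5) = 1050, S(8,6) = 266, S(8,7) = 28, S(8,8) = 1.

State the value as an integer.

21147

[9] T[9,1]:1*1+0=1 · T[9,2]:2*127+1=255 · T[9,3]:3*966+127=3025 · T[9,4]:4*1701+966=7770 · T[9,5]:5*1050+1701=6951 · T[9,6]:6*266+1050=2646 · T[9,7]:7*28+266=462 · T[9,8]:8*1+28=36 · T[9,9]:9*0+1=1
B_9 = ΣS(9,k) = 1+255+3025+7770+6951+2646+462+36+1 = 21147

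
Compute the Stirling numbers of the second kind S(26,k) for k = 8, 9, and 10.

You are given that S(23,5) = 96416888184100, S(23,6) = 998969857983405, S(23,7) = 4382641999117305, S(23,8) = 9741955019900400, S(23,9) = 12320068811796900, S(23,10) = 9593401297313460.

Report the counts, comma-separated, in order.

5749622251945664950, 11201516780955125625, 13199555372846848005

@24  (24,6):998969857983405·6+96416888184100→6090236036084530, (24,7):4382641999117305·7+998969857983405→31677463851804540, (24,8):9741955019900400·8+4382641999117305→82318282158320505, (24,9):12320068811796900·9+9741955019900400→120622574326072500, (24,10):9593401297313460·10+12320068811796900→108254081784931500
@25  (25,7):31677463851804540·7+6090236036084530→227832482998716310, (25,8):82318282158320505·8+31677463851804540→690223721118368580, (25,9):120622574326072500·9+82318282158320505→1167921451092973005, (25,10):108254081784931500·10+120622574326072500→1203163392175387500
@26  (26,8):690223721118368580·8+227832482998716310→5749622251945664950, (26,9):1167921451092973005·9+690223721118368580→11201516780955125625, (26,10):1203163392175387500·10+1167921451092973005→13199555372846848005
Read S(26,8) = 5749622251945664950, S(26,9) = 11201516780955125625, S(26,10) = 13199555372846848005.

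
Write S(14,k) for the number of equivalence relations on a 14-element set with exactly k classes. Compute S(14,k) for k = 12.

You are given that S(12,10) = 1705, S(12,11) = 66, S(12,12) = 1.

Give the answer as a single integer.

3367

[13] T[13,11]:11*66+1705=2431 · T[13,12]:12*1+66=78
[14] T[14,12]:12*78+2431=3367
Read S(14,12) = 3367.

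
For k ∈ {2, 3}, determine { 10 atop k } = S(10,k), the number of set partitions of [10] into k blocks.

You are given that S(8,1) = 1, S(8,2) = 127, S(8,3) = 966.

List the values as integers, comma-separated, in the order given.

511, 9330

@9  (9,1):1·1+0→1, (9,2):127·2+1→255, (9,3):966·3+127→3025
@10  (10,2):255·2+1→511, (10,3):3025·3+255→9330
Read S(10,2) = 511, S(10,3) = 9330.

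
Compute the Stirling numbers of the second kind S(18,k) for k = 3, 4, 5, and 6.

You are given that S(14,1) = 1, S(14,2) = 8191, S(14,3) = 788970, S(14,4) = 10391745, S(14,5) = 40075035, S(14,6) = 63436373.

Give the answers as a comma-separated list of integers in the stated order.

@15  (15,1):1·1+0→1, (15,2):8191·2+1→16383, (15,3):788970·3+8191→2375101, (15,4):10391745·4+788970→42355950, (15,5):40075035·5+10391745→210766920, (15,6):63436373·6+40075035→420693273
@16  (16,1):1·1+0→1, (16,2):16383·2+1→32767, (16,3):2375101·3+16383→7141686, (16,4):42355950·4+2375101→171798901, (16,5):210766920·5+42355950→1096190550, (16,6):420693273·6+210766920→2734926558
@17  (17,2):32767·2+1→65535, (17,3):7141686·3+32767→21457825, (17,4):171798901·4+7141686→694337290, (17,5):1096190550·5+171798901→5652751651, (17,6):2734926558·6+1096190550→17505749898
@18  (18,3):21457825·3+65535→64439010, (18,4):694337290·4+21457825→2798806985, (18,5):5652751651·5+694337290→28958095545, (18,6):17505749898·6+5652751651→110687251039
Read S(18,3) = 64439010, S(18,4) = 2798806985, S(18,5) = 28958095545, S(18,6) = 110687251039.

64439010, 2798806985, 28958095545, 110687251039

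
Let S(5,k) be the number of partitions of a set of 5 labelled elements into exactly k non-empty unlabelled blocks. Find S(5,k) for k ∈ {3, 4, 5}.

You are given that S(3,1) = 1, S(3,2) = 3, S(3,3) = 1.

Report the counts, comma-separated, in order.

25, 10, 1

[4] T[4,2]:2*3+1=7 · T[4,3]:3*1+3=6 · T[4,4]:4*0+1=1
[5] T[5,3]:3*6+7=25 · T[5,4]:4*1+6=10 · T[5,5]:5*0+1=1
Read S(5,3) = 25, S(5,4) = 10, S(5,5) = 1.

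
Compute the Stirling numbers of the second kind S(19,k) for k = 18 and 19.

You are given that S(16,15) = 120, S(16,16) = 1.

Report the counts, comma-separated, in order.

171, 1

row 17: T[17][16]=16·1+120=136  T[17][17]=17·0+1=1
row 18: T[18][17]=17·1+136=153  T[18][18]=18·0+1=1
row 19: T[19][18]=18·1+153=171  T[19][19]=19·0+1=1
Read S(19,18) = 171, S(19,19) = 1.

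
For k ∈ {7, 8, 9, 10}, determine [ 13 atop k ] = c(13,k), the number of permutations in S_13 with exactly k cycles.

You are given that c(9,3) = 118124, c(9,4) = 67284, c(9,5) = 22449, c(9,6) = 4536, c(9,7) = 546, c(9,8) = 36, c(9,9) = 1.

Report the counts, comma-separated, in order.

44990231, 6926634, 749463, 55770

i=10: T(10,4)=118124+9·67284=723680 | T(10,5)=67284+9·22449=269325 | T(10,6)=22449+9·4536=63273 | T(10,7)=4536+9·546=9450 | T(10,8)=546+9·36=870 | T(10,9)=36+9·1=45 | T(10,10)=1+9·0=1
i=11: T(11,5)=723680+10·269325=3416930 | T(11,6)=269325+10·63273=902055 | T(11,7)=63273+10·9450=157773 | T(11,8)=9450+10·870=18150 | T(11,9)=870+10·45=1320 | T(11,10)=45+10·1=55
i=12: T(12,6)=3416930+11·902055=13339535 | T(12,7)=902055+11·157773=2637558 | T(12,8)=157773+11·18150=357423 | T(12,9)=18150+11·1320=32670 | T(12,10)=1320+11·55=1925
i=13: T(13,7)=13339535+12·2637558=44990231 | T(13,8)=2637558+12·357423=6926634 | T(13,9)=357423+12·32670=749463 | T(13,10)=32670+12·1925=55770
Read c(13,7) = 44990231, c(13,8) = 6926634, c(13,9) = 749463, c(13,10) = 55770.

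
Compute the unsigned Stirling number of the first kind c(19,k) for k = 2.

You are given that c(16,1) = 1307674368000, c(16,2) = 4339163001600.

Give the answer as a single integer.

22376988058521600

@17  (17,1):1307674368000·16+0→20922789888000, (17,2):4339163001600·16+1307674368000→70734282393600
@18  (18,1):20922789888000·17+0→355687428096000, (18,2):70734282393600·17+20922789888000→1223405590579200
@19  (19,2):1223405590579200·18+355687428096000→22376988058521600
Read c(19,2) = 22376988058521600.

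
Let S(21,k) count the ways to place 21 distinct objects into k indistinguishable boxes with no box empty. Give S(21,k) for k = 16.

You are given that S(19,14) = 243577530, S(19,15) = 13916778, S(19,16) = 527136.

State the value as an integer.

r20: T_20,15=15×13916778+243577530=452329200; T_20,16=16×527136+13916778=22350954
r21: T_21,16=16×22350954+452329200=809944464
Read S(21,16) = 809944464.

809944464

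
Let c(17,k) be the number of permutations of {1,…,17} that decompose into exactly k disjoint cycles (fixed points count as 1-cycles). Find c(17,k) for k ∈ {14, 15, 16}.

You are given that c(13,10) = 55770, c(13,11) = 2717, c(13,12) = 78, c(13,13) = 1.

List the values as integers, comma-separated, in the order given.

@14  (14,11):2717·13+55770→91091, (14,12):78·13+2717→3731, (14,13):1·13+78→91, (14,14):0·13+1→1
@15  (15,12):3731·14+91091→143325, (15,13):91·14+3731→5005, (15,14):1·14+91→105, (15,15):0·14+1→1
@16  (16,13):5005·15+143325→218400, (16,14):105·15+5005→6580, (16,15):1·15+105→120, (16,16):0·15+1→1
@17  (17,14):6580·16+218400→323680, (17,15):120·16+6580→8500, (17,16):1·16+120→136
Read c(17,14) = 323680, c(17,15) = 8500, c(17,16) = 136.

323680, 8500, 136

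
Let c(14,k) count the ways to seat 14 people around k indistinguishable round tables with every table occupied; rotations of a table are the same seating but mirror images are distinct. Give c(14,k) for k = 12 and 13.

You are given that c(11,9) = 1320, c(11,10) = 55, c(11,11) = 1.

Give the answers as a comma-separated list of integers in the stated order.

3731, 91

@12  (12,10):55·11+1320→1925, (12,11):1·11+55→66, (12,12):0·11+1→1
@13  (13,11):66·12+1925→2717, (13,12):1·12+66→78, (13,13):0·12+1→1
@14  (14,12):78·13+2717→3731, (14,13):1·13+78→91
Read c(14,12) = 3731, c(14,13) = 91.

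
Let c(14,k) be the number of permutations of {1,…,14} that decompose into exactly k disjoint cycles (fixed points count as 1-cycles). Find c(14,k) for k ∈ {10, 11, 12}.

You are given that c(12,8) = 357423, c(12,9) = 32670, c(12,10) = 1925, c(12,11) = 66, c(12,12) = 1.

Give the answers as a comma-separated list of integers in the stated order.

1474473, 91091, 3731

[13] T[13,9]:12*32670+357423=749463 · T[13,10]:12*1925+32670=55770 · T[13,11]:12*66+1925=2717 · T[13,12]:12*1+66=78
[14] T[14,10]:13*55770+749463=1474473 · T[14,11]:13*2717+55770=91091 · T[14,12]:13*78+2717=3731
Read c(14,10) = 1474473, c(14,11) = 91091, c(14,12) = 3731.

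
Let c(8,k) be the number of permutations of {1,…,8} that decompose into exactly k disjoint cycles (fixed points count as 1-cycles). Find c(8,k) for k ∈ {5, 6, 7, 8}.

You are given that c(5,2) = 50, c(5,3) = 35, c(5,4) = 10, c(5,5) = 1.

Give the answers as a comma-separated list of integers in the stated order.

1960, 322, 28, 1

row 6: T[6][3]=5·35+50=225  T[6][4]=5·10+35=85  T[6][5]=5·1+10=15  T[6][6]=5·0+1=1
row 7: T[7][4]=6·85+225=735  T[7][5]=6·15+85=175  T[7][6]=6·1+15=21  T[7][7]=6·0+1=1
row 8: T[8][5]=7·175+735=1960  T[8][6]=7·21+175=322  T[8][7]=7·1+21=28  T[8][8]=7·0+1=1
Read c(8,5) = 1960, c(8,6) = 322, c(8,7) = 28, c(8,8) = 1.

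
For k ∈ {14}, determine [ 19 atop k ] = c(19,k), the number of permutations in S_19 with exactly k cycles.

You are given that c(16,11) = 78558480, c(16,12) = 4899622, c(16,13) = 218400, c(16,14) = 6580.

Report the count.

549789282

@17  (17,12):4899622·16+78558480→156952432, (17,13):218400·16+4899622→8394022, (17,14):6580·16+218400→323680
@18  (18,13):8394022·17+156952432→299650806, (18,14):323680·17+8394022→13896582
@19  (19,14):13896582·18+299650806→549789282
Read c(19,14) = 549789282.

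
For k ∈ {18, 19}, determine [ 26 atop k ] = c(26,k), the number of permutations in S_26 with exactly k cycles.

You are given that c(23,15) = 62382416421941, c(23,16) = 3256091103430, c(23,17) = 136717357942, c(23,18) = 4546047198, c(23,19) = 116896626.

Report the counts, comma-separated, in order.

595667304367135, 22563937825000

i=24: T(24,16)=62382416421941+23·3256091103430=137272511800831 | T(24,17)=3256091103430+23·136717357942=6400590336096 | T(24,18)=136717357942+23·4546047198=241276443496 | T(24,19)=4546047198+23·116896626=7234669596
i=25: T(25,17)=137272511800831+24·6400590336096=290886679867135 | T(25,18)=6400590336096+24·241276443496=12191224980000 | T(25,19)=241276443496+24·7234669596=414908513800
i=26: T(26,18)=290886679867135+25·12191224980000=595667304367135 | T(26,19)=12191224980000+25·414908513800=22563937825000
Read c(26,18) = 595667304367135, c(26,19) = 22563937825000.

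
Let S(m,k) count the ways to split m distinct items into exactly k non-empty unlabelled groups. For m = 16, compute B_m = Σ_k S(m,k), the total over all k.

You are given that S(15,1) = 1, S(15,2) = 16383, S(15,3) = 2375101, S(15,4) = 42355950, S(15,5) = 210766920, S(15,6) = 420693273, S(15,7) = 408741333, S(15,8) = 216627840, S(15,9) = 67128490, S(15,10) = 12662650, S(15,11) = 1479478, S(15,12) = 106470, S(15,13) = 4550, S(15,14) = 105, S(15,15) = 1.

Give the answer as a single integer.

10480142147

row 16: T[16][1]=1·1+0=1  T[16][2]=2·16383+1=32767  T[16][3]=3·2375101+16383=7141686  T[16][4]=4·42355950+2375101=171798901  T[16][5]=5·210766920+42355950=1096190550  T[16][6]=6·420693273+210766920=2734926558  T[16][7]=7·408741333+420693273=3281882604  T[16][8]=8·216627840+408741333=2141764053  T[16][9]=9·67128490+216627840=820784250  T[16][10]=10·12662650+67128490=193754990  T[16][11]=11·1479478+12662650=28936908  T[16][12]=12·106470+1479478=2757118  T[16][13]=13·4550+106470=165620  T[16][14]=14·105+4550=6020  T[16][15]=15·1+105=120  T[16][16]=16·0+1=1
B_16 = ΣS(16,k) = 1+32767+7141686+171798901+1096190550+2734926558+3281882604+2141764053+820784250+193754990+28936908+2757118+165620+6020+120+1 = 10480142147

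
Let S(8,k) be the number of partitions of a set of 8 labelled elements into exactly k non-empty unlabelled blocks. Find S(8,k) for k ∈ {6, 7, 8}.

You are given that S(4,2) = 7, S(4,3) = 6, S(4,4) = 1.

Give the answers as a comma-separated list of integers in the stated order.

[5] T[5,3]:3*6+7=25 · T[5,4]:4*1+6=10 · T[5,5]:5*0+1=1
[6] T[6,4]:4*10+25=65 · T[6,5]:5*1+10=15 · T[6,6]:6*0+1=1
[7] T[7,5]:5*15+65=140 · T[7,6]:6*1+15=21 · T[7,7]:7*0+1=1
[8] T[8,6]:6*21+140=266 · T[8,7]:7*1+21=28 · T[8,8]:8*0+1=1
Read S(8,6) = 266, S(8,7) = 28, S(8,8) = 1.

266, 28, 1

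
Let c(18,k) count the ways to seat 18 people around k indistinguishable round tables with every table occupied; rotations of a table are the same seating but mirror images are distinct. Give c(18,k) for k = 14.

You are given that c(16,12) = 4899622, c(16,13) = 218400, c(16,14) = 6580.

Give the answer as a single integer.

[17] T[17,13]:16*218400+4899622=8394022 · T[17,14]:16*6580+218400=323680
[18] T[18,14]:17*323680+8394022=13896582
Read c(18,14) = 13896582.

13896582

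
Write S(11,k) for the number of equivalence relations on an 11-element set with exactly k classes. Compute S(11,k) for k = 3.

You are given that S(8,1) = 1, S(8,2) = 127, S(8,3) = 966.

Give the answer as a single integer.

28501

row 9: T[9][1]=1·1+0=1  T[9][2]=2·127+1=255  T[9][3]=3·966+127=3025
row 10: T[10][2]=2·255+1=511  T[10][3]=3·3025+255=9330
row 11: T[11][3]=3·9330+511=28501
Read S(11,3) = 28501.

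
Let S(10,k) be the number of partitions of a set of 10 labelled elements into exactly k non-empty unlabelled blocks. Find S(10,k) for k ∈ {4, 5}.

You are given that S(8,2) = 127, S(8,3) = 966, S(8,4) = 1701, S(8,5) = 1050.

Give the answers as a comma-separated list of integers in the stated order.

34105, 42525

row 9: T[9][3]=3·966+127=3025  T[9][4]=4·1701+966=7770  T[9][5]=5·1050+1701=6951
row 10: T[10][4]=4·7770+3025=34105  T[10][5]=5·6951+7770=42525
Read S(10,4) = 34105, S(10,5) = 42525.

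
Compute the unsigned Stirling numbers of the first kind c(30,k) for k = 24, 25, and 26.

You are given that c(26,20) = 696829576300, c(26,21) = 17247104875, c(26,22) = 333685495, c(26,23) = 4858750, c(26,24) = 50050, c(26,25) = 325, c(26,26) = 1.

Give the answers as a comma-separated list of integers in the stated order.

4539323721075, 80328850875, 1122686019

r27: T_27,21=26×17247104875+696829576300=1145254303050; T_27,22=26×333685495+17247104875=25922927745; T_27,23=26×4858750+333685495=460012995; T_27,24=26×50050+4858750=6160050; T_27,25=26×325+50050=58500; T_27,26=26×1+325=351
r28: T_28,22=27×25922927745+1145254303050=1845173352165; T_28,23=27×460012995+25922927745=38343278610; T_28,24=27×6160050+460012995=626334345; T_28,25=27×58500+6160050=7739550; T_28,26=27×351+58500=67977
r29: T_29,23=28×38343278610+1845173352165=2918785153245; T_29,24=28×626334345+38343278610=55880640270; T_29,25=28×7739550+626334345=843041745; T_29,26=28×67977+7739550=9642906
r30: T_30,24=29×55880640270+2918785153245=4539323721075; T_30,25=29×843041745+55880640270=80328850875; T_30,26=29×9642906+843041745=1122686019
Read c(30,24) = 4539323721075, c(30,25) = 80328850875, c(30,26) = 1122686019.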